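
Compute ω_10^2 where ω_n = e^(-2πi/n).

ω_10^2 = e^(-2πi·2/10)
= cos(-2π·2/10) + i·sin(-2π·2/10)
= cos(-4π/10) + i·sin(-4π/10)

ω_10^2 = cos(-4π/10) + i·sin(-4π/10) = 0.3090-0.9511i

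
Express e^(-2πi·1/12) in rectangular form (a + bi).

ω_12^1 = e^(-2πi·1/12)
= cos(-2π·1/12) + i·sin(-2π·1/12)
= cos(-2π/12) + i·sin(-2π/12)

ω_12^1 = cos(-2π/12) + i·sin(-2π/12) = 0.8660-0.5000i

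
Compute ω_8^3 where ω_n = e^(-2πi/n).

ω_8^3 = e^(-2πi·3/8)
= cos(-2π·3/8) + i·sin(-2π·3/8)
= cos(-6π/8) + i·sin(-6π/8)

ω_8^3 = cos(-6π/8) + i·sin(-6π/8) = -0.7071-0.7071i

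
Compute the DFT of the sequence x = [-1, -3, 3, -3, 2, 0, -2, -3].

X[k] = Σ(n=0 to 7) x[n] · ω_8^(nk)
where ω_8 = e^(-2πi/8)

Computing each X[k]:
X[0] = -7
X[1] = -5.1213-2.8787i
X[2] = -3i
X[3] = -0.8787+7.1213i
X[4] = 11
X[5] = -0.8787-7.1213i
X[6] = 3i
X[7] = -5.1213+2.8787i

X = [-7, -5.1213-2.8787i, -3i, -0.8787+7.1213i, 11, -0.8787-7.1213i, 3i, -5.1213+2.8787i]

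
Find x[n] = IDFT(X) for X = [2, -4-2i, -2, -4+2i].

x[n] = (1/4) Σ(k=0 to 3) X[k] · e^(2πikn/4)

Computing each x[n]:
x[0] = -2
x[1] = 2
x[2] = 2
x[3] = 0

x = [-2, 2, 2, 0]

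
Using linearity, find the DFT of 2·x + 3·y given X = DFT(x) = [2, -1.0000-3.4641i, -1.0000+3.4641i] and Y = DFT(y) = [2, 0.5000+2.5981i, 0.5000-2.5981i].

By linearity: DFT(2x + 3y) = 2·DFT(x) + 3·DFT(y)
= 2·[2, -1.0000-3.4641i, -1.0000+3.4641i] + 3·[2, 0.5000+2.5981i, 0.5000-2.5981i]

Computing element-wise:
Z[0] = 2·(2) + 3·(2) = 10
Z[1] = 2·(-1.0000-3.4641i) + 3·(0.5000+2.5981i) = -0.5000+0.8661i
Z[2] = 2·(-1.0000+3.4641i) + 3·(0.5000-2.5981i) = -0.5000-0.8661i

DFT(2x + 3y) = 2·X + 3·Y = [10, -0.5000+0.8661i, -0.5000-0.8661i]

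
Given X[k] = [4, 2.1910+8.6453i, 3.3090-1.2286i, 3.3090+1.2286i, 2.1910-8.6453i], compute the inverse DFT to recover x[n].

x[n] = (1/5) Σ(k=0 to 4) X[k] · e^(2πikn/5)

Computing each x[n]:
x[0] = 3
x[1] = -3
x[2] = -2
x[3] = 3
x[4] = 3

x = [3, -3, -2, 3, 3]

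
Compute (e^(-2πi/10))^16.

Since ω_10^10 = 1, powers reduce modulo 10.
16 mod 10 = 6
So ω_10^16 = ω_10^6 = e^(-2πi·6/10)

ω_10^16 = ω_10^6 = -0.8090+0.5878i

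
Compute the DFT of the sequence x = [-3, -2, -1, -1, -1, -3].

X[k] = Σ(n=0 to 5) x[n] · ω_6^(nk)
where ω_6 = e^(-2πi/6)

Computing each X[k]:
X[0] = -11
X[1] = -3.5000-0.8660i
X[2] = -0.5000-0.8660i
X[3] = 1
X[4] = -0.5000+0.8660i
X[5] = -3.5000+0.8660i

X = [-11, -3.5000-0.8660i, -0.5000-0.8660i, 1, -0.5000+0.8660i, -3.5000+0.8660i]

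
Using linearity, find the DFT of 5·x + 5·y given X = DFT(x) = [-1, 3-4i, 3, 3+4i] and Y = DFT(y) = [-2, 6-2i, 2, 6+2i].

By linearity: DFT(5x + 5y) = 5·DFT(x) + 5·DFT(y)
= 5·[-1, 3-4i, 3, 3+4i] + 5·[-2, 6-2i, 2, 6+2i]

Computing element-wise:
Z[0] = 5·(-1) + 5·(-2) = -15
Z[1] = 5·(3-4i) + 5·(6-2i) = 45-30i
Z[2] = 5·(3) + 5·(2) = 25
Z[3] = 5·(3+4i) + 5·(6+2i) = 45+30i

DFT(5x + 5y) = 5·X + 5·Y = [-15, 45-30i, 25, 45+30i]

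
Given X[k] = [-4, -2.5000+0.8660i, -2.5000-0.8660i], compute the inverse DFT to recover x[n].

x[n] = (1/3) Σ(k=0 to 2) X[k] · e^(2πikn/3)

Computing each x[n]:
x[0] = -3
x[1] = -1
x[2] = 0

x = [-3, -1, 0]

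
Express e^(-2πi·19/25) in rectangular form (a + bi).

ω_25^19 = e^(-2πi·19/25)
= cos(-2π·19/25) + i·sin(-2π·19/25)
= cos(-38π/25) + i·sin(-38π/25)

ω_25^19 = cos(-38π/25) + i·sin(-38π/25) = 0.0628+0.9980i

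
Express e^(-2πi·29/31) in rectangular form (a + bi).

ω_31^29 = e^(-2πi·29/31)
= cos(-2π·29/31) + i·sin(-2π·29/31)
= cos(-58π/31) + i·sin(-58π/31)

ω_31^29 = cos(-58π/31) + i·sin(-58π/31) = 0.9190+0.3944i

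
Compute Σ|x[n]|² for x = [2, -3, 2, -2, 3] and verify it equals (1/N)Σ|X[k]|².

Time domain:
Σ|x[n]|² = |2|² + |-3|² + |2|² + |-2|² + |3|² = 30.0000

Frequency domain:
(1/5)Σ|X[k]|² = (1/5)(|2|² + |2.0000+3.3552i|² + |2.0000+7.3309i|² + |2.0000-7.3309i|² + |2.0000-3.3552i|²) = (1/5)·150.0000 = 30.0000

Both sides agree, confirming Parseval's theorem.

Σ|x[n]|² = (1/N)Σ|X[k]|² = 30.0000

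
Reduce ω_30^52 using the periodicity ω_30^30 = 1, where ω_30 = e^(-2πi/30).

Since ω_30^30 = 1, powers reduce modulo 30.
52 mod 30 = 22
So ω_30^52 = ω_30^22 = e^(-2πi·22/30)

ω_30^52 = ω_30^22 = -0.1045+0.9945i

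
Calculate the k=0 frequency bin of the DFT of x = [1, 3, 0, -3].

X[0] = Σ(n=0 to 3) x[n] · ω_4^0 = Σ x[n]
= (1) + (3) + (0) + (-3)

X[0] = 1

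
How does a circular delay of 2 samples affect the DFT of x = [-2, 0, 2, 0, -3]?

Time shift by 2: X_shifted[k] = ω_5^(2k) · X[k]
Shifted x = [0, -3, -2, 0, 2]

DFT(x[n-2]) = [-3, 1.3090+5.9309i, 0.1910+1.0368i, 0.1910-1.0368i, 1.3090-5.9309i]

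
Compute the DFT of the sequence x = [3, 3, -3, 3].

X[k] = Σ(n=0 to 3) x[n] · ω_4^(nk)
where ω_4 = e^(-2πi/4)

Computing each X[k]:
X[0] = 6
X[1] = 6
X[2] = -6
X[3] = 6

X = [6, 6, -6, 6]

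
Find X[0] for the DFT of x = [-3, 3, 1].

X[0] = Σ(n=0 to 2) x[n] · ω_3^0 = Σ x[n]
= (-3) + (3) + (1)

X[0] = 1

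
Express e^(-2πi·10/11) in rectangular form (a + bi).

ω_11^10 = e^(-2πi·10/11)
= cos(-2π·10/11) + i·sin(-2π·10/11)
= cos(-20π/11) + i·sin(-20π/11)

ω_11^10 = cos(-20π/11) + i·sin(-20π/11) = 0.8413+0.5406i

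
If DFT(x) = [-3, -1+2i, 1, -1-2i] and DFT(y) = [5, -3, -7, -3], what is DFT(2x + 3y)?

By linearity: DFT(2x + 3y) = 2·DFT(x) + 3·DFT(y)
= 2·[-3, -1+2i, 1, -1-2i] + 3·[5, -3, -7, -3]

Computing element-wise:
Z[0] = 2·(-3) + 3·(5) = 9
Z[1] = 2·(-1+2i) + 3·(-3) = -11+4i
Z[2] = 2·(1) + 3·(-7) = -19
Z[3] = 2·(-1-2i) + 3·(-3) = -11-4i

DFT(2x + 3y) = 2·X + 3·Y = [9, -11+4i, -19, -11-4i]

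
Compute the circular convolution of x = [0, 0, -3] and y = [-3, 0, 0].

(x ⊛ y)[n] = Σ(m=0 to 2) x[m] · y[(n-m) mod 3]

Computing each output sample:
(x ⊛ y)[0] = 0
(x ⊛ y)[1] = 0
(x ⊛ y)[2] = 9

x ⊛ y = [0, 0, 9]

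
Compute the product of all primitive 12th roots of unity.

The primitive 12th roots of unity are ω_12^k for k coprime to 12: k ∈ {1, 5, 7, 11}
Their product equals the constant term of the cyclotomic polynomial Φ_12(x) up to sign.
For n ≥ 3, the product of all primitive nth roots of unity is 1. (For n=1 it is 1; for n=2 it is -1.)

1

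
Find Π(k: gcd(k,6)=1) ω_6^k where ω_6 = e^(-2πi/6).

The primitive 6th roots of unity are ω_6^k for k coprime to 6: k ∈ {1, 5}
Their product equals the constant term of the cyclotomic polynomial Φ_6(x) up to sign.
For n ≥ 3, the product of all primitive nth roots of unity is 1. (For n=1 it is 1; for n=2 it is -1.)

1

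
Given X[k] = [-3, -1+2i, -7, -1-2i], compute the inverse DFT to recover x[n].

x[n] = (1/4) Σ(k=0 to 3) X[k] · e^(2πikn/4)

Computing each x[n]:
x[0] = -3
x[1] = 0
x[2] = -2
x[3] = 2

x = [-3, 0, -2, 2]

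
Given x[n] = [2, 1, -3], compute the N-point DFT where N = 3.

X[k] = Σ(n=0 to 2) x[n] · ω_3^(nk)
where ω_3 = e^(-2πi/3)

Computing each X[k]:
X[0] = 0
X[1] = 3.0000-3.4641i
X[2] = 3.0000+3.4641i

X = [0, 3.0000-3.4641i, 3.0000+3.4641i]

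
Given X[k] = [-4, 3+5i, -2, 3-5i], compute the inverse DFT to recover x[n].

x[n] = (1/4) Σ(k=0 to 3) X[k] · e^(2πikn/4)

Computing each x[n]:
x[0] = 0
x[1] = -3
x[2] = -3
x[3] = 2

x = [0, -3, -3, 2]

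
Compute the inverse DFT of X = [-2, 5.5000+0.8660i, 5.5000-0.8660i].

x[n] = (1/3) Σ(k=0 to 2) X[k] · e^(2πikn/3)

Computing each x[n]:
x[0] = 3
x[1] = -3
x[2] = -2

x = [3, -3, -2]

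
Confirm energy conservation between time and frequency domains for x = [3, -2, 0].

Time domain:
Σ|x[n]|² = |3|² + |-2|² + |0|² = 13.0000

Frequency domain:
(1/3)Σ|X[k]|² = (1/3)(|1|² + |4.0000+1.7321i|² + |4.0000-1.7321i|²) = (1/3)·39.0000 = 13.0000

Both sides agree, confirming Parseval's theorem.

Σ|x[n]|² = (1/N)Σ|X[k]|² = 13.0000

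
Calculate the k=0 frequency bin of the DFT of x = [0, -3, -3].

X[0] = Σ(n=0 to 2) x[n] · ω_3^0 = Σ x[n]
= (0) + (-3) + (-3)

X[0] = -6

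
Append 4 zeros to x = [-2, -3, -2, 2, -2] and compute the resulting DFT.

Original 5-point DFT: [-7, -3.5451+3.3022i, 2.0451-3.2164i, 2.0451+3.2164i, -3.5451-3.3022i]
Zero-padded 9-point DFT provides frequency interpolation.

DFT_9([x, 0, ...]) = [-7, -3.7660+2.8500i, -3.1736+4.0849i, 3.5000+2.5981i, -2.0603-3.9612i, -2.0603+3.9612i, 3.5000-2.5981i, -3.1736-4.0849i, -3.7660-2.8500i]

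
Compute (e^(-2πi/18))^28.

Since ω_18^18 = 1, powers reduce modulo 18.
28 mod 18 = 10
So ω_18^28 = ω_18^10 = e^(-2πi·10/18)

ω_18^28 = ω_18^10 = -0.9397+0.3420i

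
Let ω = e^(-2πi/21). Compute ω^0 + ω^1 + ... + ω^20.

Sum of all nth roots of unity equals 0 for n > 1 (geometric series with r ≠ 1).

0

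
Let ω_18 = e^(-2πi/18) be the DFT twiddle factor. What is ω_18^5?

ω_18^5 = e^(-2πi·5/18)
= cos(-2π·5/18) + i·sin(-2π·5/18)
= cos(-10π/18) + i·sin(-10π/18)

ω_18^5 = cos(-10π/18) + i·sin(-10π/18) = -0.1736-0.9848i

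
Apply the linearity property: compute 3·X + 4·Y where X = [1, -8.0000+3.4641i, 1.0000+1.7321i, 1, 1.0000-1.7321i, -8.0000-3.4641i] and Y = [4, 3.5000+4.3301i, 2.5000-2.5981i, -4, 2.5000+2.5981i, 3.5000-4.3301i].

By linearity: DFT(3x + 4y) = 3·DFT(x) + 4·DFT(y)
= 3·[1, -8.0000+3.4641i, 1.0000+1.7321i, 1, 1.0000-1.7321i, -8.0000-3.4641i] + 4·[4, 3.5000+4.3301i, 2.5000-2.5981i, -4, 2.5000+2.5981i, 3.5000-4.3301i]

Computing element-wise:
Z[0] = 3·(1) + 4·(4) = 19
Z[1] = 3·(-8.0000+3.4641i) + 4·(3.5000+4.3301i) = -10.0000+27.7127i
Z[2] = 3·(1.0000+1.7321i) + 4·(2.5000-2.5981i) = 13.0000-5.1961i
Z[3] = 3·(1) + 4·(-4) = -13
Z[4] = 3·(1.0000-1.7321i) + 4·(2.5000+2.5981i) = 13.0000+5.1961i
Z[5] = 3·(-8.0000-3.4641i) + 4·(3.5000-4.3301i) = -10.0000-27.7127i

DFT(3x + 4y) = 3·X + 4·Y = [19, -10.0000+27.7127i, 13.0000-5.1961i, -13, 13.0000+5.1961i, -10.0000-27.7127i]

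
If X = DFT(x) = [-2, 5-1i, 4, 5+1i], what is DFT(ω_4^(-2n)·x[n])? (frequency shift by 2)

Modulation property: DFT(ω_4^(-2n)·x[n]) = X[(k-2) mod 4], so circularly shift X by 2 positions.

X[k-2] = [4, 5+1i, -2, 5-1i]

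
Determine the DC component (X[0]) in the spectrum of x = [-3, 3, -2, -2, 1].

X[0] = Σ(n=0 to 4) x[n] · ω_5^0 = Σ x[n]
= (-3) + (3) + (-2) + (-2) + (1)

X[0] = -3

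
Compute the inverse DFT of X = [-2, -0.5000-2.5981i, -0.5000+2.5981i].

x[n] = (1/3) Σ(k=0 to 2) X[k] · e^(2πikn/3)

Computing each x[n]:
x[0] = -1
x[1] = 1
x[2] = -2

x = [-1, 1, -2]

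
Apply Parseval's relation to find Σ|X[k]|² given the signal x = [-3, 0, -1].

Parseval: Σ|x[n]|² = (1/N)Σ|X[k]|², so Σ|X[k]|² = N·Σ|x[n]|² = 3·10.0000

Σ|X[k]|² = N·Σ|x[n]|² = 3·10.0000 = 30.0000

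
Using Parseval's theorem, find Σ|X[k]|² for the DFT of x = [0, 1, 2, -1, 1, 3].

Parseval: Σ|x[n]|² = (1/N)Σ|X[k]|², so Σ|X[k]|² = N·Σ|x[n]|² = 6·16.0000

Σ|X[k]|² = N·Σ|x[n]|² = 6·16.0000 = 96.0000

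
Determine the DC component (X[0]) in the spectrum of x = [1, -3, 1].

X[0] = Σ(n=0 to 2) x[n] · ω_3^0 = Σ x[n]
= (1) + (-3) + (1)

X[0] = -1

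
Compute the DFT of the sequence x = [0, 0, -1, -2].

X[k] = Σ(n=0 to 3) x[n] · ω_4^(nk)
where ω_4 = e^(-2πi/4)

Computing each X[k]:
X[0] = -3
X[1] = 1-2i
X[2] = 1
X[3] = 1+2i

X = [-3, 1-2i, 1, 1+2i]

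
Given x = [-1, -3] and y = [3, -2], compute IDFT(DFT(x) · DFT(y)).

(x ⊛ y)[n] = Σ(m=0 to 1) x[m] · y[(n-m) mod 2]

Computing each output sample:
(x ⊛ y)[0] = 3
(x ⊛ y)[1] = -7

x ⊛ y = [3, -7]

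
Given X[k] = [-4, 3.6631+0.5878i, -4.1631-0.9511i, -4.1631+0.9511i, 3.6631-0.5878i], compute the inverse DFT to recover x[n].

x[n] = (1/5) Σ(k=0 to 4) X[k] · e^(2πikn/5)

Computing each x[n]:
x[0] = -1
x[1] = 1
x[2] = -3
x[3] = -2
x[4] = 1

x = [-1, 1, -3, -2, 1]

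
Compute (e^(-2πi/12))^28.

Since ω_12^12 = 1, powers reduce modulo 12.
28 mod 12 = 4
So ω_12^28 = ω_12^4 = e^(-2πi·4/12)

ω_12^28 = ω_12^4 = -0.5000-0.8660i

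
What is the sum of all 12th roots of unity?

Sum of all nth roots of unity equals 0 for n > 1 (geometric series with r ≠ 1).

0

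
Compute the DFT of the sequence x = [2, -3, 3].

X[k] = Σ(n=0 to 2) x[n] · ω_3^(nk)
where ω_3 = e^(-2πi/3)

Computing each X[k]:
X[0] = 2
X[1] = 2.0000+5.1962i
X[2] = 2.0000-5.1962i

X = [2, 2.0000+5.1962i, 2.0000-5.1962i]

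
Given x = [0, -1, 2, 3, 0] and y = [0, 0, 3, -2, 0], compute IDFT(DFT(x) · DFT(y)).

(x ⊛ y)[n] = Σ(m=0 to 4) x[m] · y[(n-m) mod 5]

Computing each output sample:
(x ⊛ y)[0] = 5
(x ⊛ y)[1] = -6
(x ⊛ y)[2] = 0
(x ⊛ y)[3] = -3
(x ⊛ y)[4] = 8

x ⊛ y = [5, -6, 0, -3, 8]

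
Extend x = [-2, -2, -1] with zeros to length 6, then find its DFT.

Original 3-point DFT: [-5, -0.5000+0.8660i, -0.5000-0.8660i]
Zero-padded 6-point DFT provides frequency interpolation.

DFT_6([x, 0, ...]) = [-5, -2.5000+2.5981i, -0.5000+0.8660i, -1, -0.5000-0.8660i, -2.5000-2.5981i]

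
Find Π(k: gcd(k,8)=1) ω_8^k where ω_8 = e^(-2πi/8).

The primitive 8th roots of unity are ω_8^k for k coprime to 8: k ∈ {1, 3, 5, 7}
Their product equals the constant term of the cyclotomic polynomial Φ_8(x) up to sign.
For n ≥ 3, the product of all primitive nth roots of unity is 1. (For n=1 it is 1; for n=2 it is -1.)

1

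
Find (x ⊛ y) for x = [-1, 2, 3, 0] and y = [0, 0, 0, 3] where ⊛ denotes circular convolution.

(x ⊛ y)[n] = Σ(m=0 to 3) x[m] · y[(n-m) mod 4]

Computing each output sample:
(x ⊛ y)[0] = 6
(x ⊛ y)[1] = 9
(x ⊛ y)[2] = 0
(x ⊛ y)[3] = -3

x ⊛ y = [6, 9, 0, -3]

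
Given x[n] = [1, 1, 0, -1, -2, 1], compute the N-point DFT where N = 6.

X[k] = Σ(n=0 to 5) x[n] · ω_6^(nk)
where ω_6 = e^(-2πi/6)

Computing each X[k]:
X[0] = 0
X[1] = 4.0000-1.7321i
X[2] = 1.7321i
X[3] = -2
X[4] = -1.7321i
X[5] = 4.0000+1.7321i

X = [0, 4.0000-1.7321i, 1.7321i, -2, -1.7321i, 4.0000+1.7321i]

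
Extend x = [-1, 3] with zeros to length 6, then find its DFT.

Original 2-point DFT: [2, -4]
Zero-padded 6-point DFT provides frequency interpolation.

DFT_6([x, 0, ...]) = [2, 0.5000-2.5981i, -2.5000-2.5981i, -4, -2.5000+2.5981i, 0.5000+2.5981i]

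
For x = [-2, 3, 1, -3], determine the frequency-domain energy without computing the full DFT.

Parseval: Σ|x[n]|² = (1/N)Σ|X[k]|², so Σ|X[k]|² = N·Σ|x[n]|² = 4·23.0000

Σ|X[k]|² = N·Σ|x[n]|² = 4·23.0000 = 92.0000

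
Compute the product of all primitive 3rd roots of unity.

The primitive 3rd roots of unity are ω_3^k for k coprime to 3: k ∈ {1, 2}
Their product equals the constant term of the cyclotomic polynomial Φ_3(x) up to sign.
For n ≥ 3, the product of all primitive nth roots of unity is 1. (For n=1 it is 1; for n=2 it is -1.)

1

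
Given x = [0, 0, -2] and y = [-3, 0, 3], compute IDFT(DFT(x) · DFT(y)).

(x ⊛ y)[n] = Σ(m=0 to 2) x[m] · y[(n-m) mod 3]

Computing each output sample:
(x ⊛ y)[0] = 0
(x ⊛ y)[1] = -6
(x ⊛ y)[2] = 6

x ⊛ y = [0, -6, 6]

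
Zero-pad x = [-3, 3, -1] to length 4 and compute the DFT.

Original 3-point DFT: [-1, -4.0000-3.4641i, -4.0000+3.4641i]
Zero-padded 4-point DFT provides frequency interpolation.

DFT_4([x, 0, ...]) = [-1, -2-3i, -7, -2+3i]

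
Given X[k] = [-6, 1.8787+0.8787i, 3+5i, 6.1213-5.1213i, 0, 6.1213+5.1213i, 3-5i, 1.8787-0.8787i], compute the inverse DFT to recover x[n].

x[n] = (1/8) Σ(k=0 to 7) X[k] · e^(2πikn/8)

Computing each x[n]:
x[0] = 2
x[1] = -2
x[2] = -3
x[3] = 2
x[4] = -2
x[5] = -2
x[6] = 0
x[7] = -1

x = [2, -2, -3, 2, -2, -2, 0, -1]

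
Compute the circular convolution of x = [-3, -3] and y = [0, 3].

(x ⊛ y)[n] = Σ(m=0 to 1) x[m] · y[(n-m) mod 2]

Computing each output sample:
(x ⊛ y)[0] = -9
(x ⊛ y)[1] = -9

x ⊛ y = [-9, -9]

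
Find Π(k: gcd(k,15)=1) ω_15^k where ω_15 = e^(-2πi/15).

The primitive 15th roots of unity are ω_15^k for k coprime to 15: k ∈ {1, 2, 4, 7, 8, 11, 13, 14}
Their product equals the constant term of the cyclotomic polynomial Φ_15(x) up to sign.
For n ≥ 3, the product of all primitive nth roots of unity is 1. (For n=1 it is 1; for n=2 it is -1.)

1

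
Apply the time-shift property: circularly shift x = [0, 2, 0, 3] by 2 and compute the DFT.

Time shift by 2: X_shifted[k] = ω_4^(2k) · X[k]
Shifted x = [0, 3, 0, 2]

DFT(x[n-2]) = [5, -1i, -5, 1i]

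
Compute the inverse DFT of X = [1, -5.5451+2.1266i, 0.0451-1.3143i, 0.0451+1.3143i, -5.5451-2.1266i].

x[n] = (1/5) Σ(k=0 to 4) X[k] · e^(2πikn/5)

Computing each x[n]:
x[0] = -2
x[1] = -1
x[2] = 1
x[3] = 3
x[4] = 0

x = [-2, -1, 1, 3, 0]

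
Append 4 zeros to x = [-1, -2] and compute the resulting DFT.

Original 2-point DFT: [-3, 1]
Zero-padded 6-point DFT provides frequency interpolation.

DFT_6([x, 0, ...]) = [-3, -2.0000+1.7321i, 1.7321i, 1, -1.7321i, -2.0000-1.7321i]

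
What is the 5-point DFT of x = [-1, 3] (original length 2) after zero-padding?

Original 2-point DFT: [2, -4]
Zero-padded 5-point DFT provides frequency interpolation.

DFT_5([x, 0, ...]) = [2, -0.0729-2.8532i, -3.4271-1.7634i, -3.4271+1.7634i, -0.0729+2.8532i]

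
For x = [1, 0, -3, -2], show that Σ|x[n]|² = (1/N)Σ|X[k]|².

Time domain:
Σ|x[n]|² = |1|² + |0|² + |-3|² + |-2|² = 14.0000

Frequency domain:
(1/4)Σ|X[k]|² = (1/4)(|-4|² + |4-2i|² + |0|² + |4+2i|²) = (1/4)·56.0000 = 14.0000

Both sides agree, confirming Parseval's theorem.

Σ|x[n]|² = (1/N)Σ|X[k]|² = 14.0000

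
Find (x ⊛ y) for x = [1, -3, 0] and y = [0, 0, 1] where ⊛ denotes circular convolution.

(x ⊛ y)[n] = Σ(m=0 to 2) x[m] · y[(n-m) mod 3]

Computing each output sample:
(x ⊛ y)[0] = -3
(x ⊛ y)[1] = 0
(x ⊛ y)[2] = 1

x ⊛ y = [-3, 0, 1]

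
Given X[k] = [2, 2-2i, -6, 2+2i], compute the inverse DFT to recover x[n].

x[n] = (1/4) Σ(k=0 to 3) X[k] · e^(2πikn/4)

Computing each x[n]:
x[0] = 0
x[1] = 3
x[2] = -2
x[3] = 1

x = [0, 3, -2, 1]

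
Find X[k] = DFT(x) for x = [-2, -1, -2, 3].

X[k] = Σ(n=0 to 3) x[n] · ω_4^(nk)
where ω_4 = e^(-2πi/4)

Computing each X[k]:
X[0] = -2
X[1] = 4i
X[2] = -6
X[3] = -4i

X = [-2, 4i, -6, -4i]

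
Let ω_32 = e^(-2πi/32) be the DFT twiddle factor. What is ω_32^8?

ω_32^8 = e^(-2πi·8/32)
= cos(-2π·8/32) + i·sin(-2π·8/32)
= cos(-16π/32) + i·sin(-16π/32)

ω_32^8 = cos(-16π/32) + i·sin(-16π/32) = -1i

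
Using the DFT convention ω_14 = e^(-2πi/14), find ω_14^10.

ω_14^10 = e^(-2πi·10/14)
= cos(-2π·10/14) + i·sin(-2π·10/14)
= cos(-20π/14) + i·sin(-20π/14)

ω_14^10 = cos(-20π/14) + i·sin(-20π/14) = -0.2225+0.9749i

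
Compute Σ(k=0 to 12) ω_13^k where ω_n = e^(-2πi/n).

Sum of all nth roots of unity equals 0 for n > 1 (geometric series with r ≠ 1).

0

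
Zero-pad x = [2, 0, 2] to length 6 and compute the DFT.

Original 3-point DFT: [4, 1.0000+1.7321i, 1.0000-1.7321i]
Zero-padded 6-point DFT provides frequency interpolation.

DFT_6([x, 0, ...]) = [4, 1.0000-1.7321i, 1.0000+1.7321i, 4, 1.0000-1.7321i, 1.0000+1.7321i]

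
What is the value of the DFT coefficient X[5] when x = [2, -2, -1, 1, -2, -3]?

X[5] = Σ(n=0 to 5) x[n] · ω_6^(5n) where ω_6 = e^(-2πi/6)
= (2)·ω_6^0 + (-2)·ω_6^5 + (-1)·ω_6^10 + (1)·ω_6^15 + (-2)·ω_6^20 + (-3)·ω_6^25

X[5] = 1.7321i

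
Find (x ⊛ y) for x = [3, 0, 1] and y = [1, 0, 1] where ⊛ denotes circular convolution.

(x ⊛ y)[n] = Σ(m=0 to 2) x[m] · y[(n-m) mod 3]

Computing each output sample:
(x ⊛ y)[0] = 3
(x ⊛ y)[1] = 1
(x ⊛ y)[2] = 4

x ⊛ y = [3, 1, 4]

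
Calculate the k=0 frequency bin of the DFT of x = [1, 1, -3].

X[0] = Σ(n=0 to 2) x[n] · ω_3^0 = Σ x[n]
= (1) + (1) + (-3)

X[0] = -1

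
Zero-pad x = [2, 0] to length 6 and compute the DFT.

Original 2-point DFT: [2, 2]
Zero-padded 6-point DFT provides frequency interpolation.

DFT_6([x, 0, ...]) = [2, 2, 2, 2, 2, 2]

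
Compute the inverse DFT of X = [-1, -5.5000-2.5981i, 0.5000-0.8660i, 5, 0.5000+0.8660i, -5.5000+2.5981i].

x[n] = (1/6) Σ(k=0 to 5) X[k] · e^(2πikn/6)

Computing each x[n]:
x[0] = -1
x[1] = -1
x[2] = 2
x[3] = 1
x[4] = 1
x[5] = -3

x = [-1, -1, 2, 1, 1, -3]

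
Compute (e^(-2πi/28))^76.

Since ω_28^28 = 1, powers reduce modulo 28.
76 mod 28 = 20
So ω_28^76 = ω_28^20 = e^(-2πi·20/28)

ω_28^76 = ω_28^20 = -0.2225+0.9749i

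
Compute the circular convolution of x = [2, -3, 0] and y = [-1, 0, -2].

(x ⊛ y)[n] = Σ(m=0 to 2) x[m] · y[(n-m) mod 3]

Computing each output sample:
(x ⊛ y)[0] = 4
(x ⊛ y)[1] = 3
(x ⊛ y)[2] = -4

x ⊛ y = [4, 3, -4]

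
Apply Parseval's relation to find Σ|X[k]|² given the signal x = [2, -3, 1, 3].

Parseval: Σ|x[n]|² = (1/N)Σ|X[k]|², so Σ|X[k]|² = N·Σ|x[n]|² = 4·23.0000

Σ|X[k]|² = N·Σ|x[n]|² = 4·23.0000 = 92.0000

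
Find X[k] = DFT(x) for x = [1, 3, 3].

X[k] = Σ(n=0 to 2) x[n] · ω_3^(nk)
where ω_3 = e^(-2πi/3)

Computing each X[k]:
X[0] = 7
X[1] = -2
X[2] = -2

X = [7, -2, -2]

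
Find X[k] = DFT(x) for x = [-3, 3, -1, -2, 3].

X[k] = Σ(n=0 to 4) x[n] · ω_5^(nk)
where ω_5 = e^(-2πi/5)

Computing each X[k]:
X[0] = 0
X[1] = 1.2812-0.5878i
X[2] = -8.7812+0.9511i
X[3] = -8.7812-0.9511i
X[4] = 1.2812+0.5878i

X = [0, 1.2812-0.5878i, -8.7812+0.9511i, -8.7812-0.9511i, 1.2812+0.5878i]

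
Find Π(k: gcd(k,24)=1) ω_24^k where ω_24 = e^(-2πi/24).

The primitive 24th roots of unity are ω_24^k for k coprime to 24: k ∈ {1, 5, 7, 11, 13, 17, 19, 23}
Their product equals the constant term of the cyclotomic polynomial Φ_24(x) up to sign.
For n ≥ 3, the product of all primitive nth roots of unity is 1. (For n=1 it is 1; for n=2 it is -1.)

1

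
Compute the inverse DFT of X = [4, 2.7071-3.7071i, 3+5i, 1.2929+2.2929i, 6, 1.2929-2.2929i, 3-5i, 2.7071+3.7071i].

x[n] = (1/8) Σ(k=0 to 7) X[k] · e^(2πikn/8)

Computing each x[n]:
x[0] = 3
x[1] = -1
x[2] = 2
x[3] = 1
x[4] = 1
x[5] = -2
x[6] = -1
x[7] = 1

x = [3, -1, 2, 1, 1, -2, -1, 1]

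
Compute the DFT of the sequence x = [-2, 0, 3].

X[k] = Σ(n=0 to 2) x[n] · ω_3^(nk)
where ω_3 = e^(-2πi/3)

Computing each X[k]:
X[0] = 1
X[1] = -3.5000+2.5981i
X[2] = -3.5000-2.5981i

X = [1, -3.5000+2.5981i, -3.5000-2.5981i]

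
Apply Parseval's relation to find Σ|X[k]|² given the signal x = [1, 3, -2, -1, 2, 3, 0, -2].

Parseval: Σ|x[n]|² = (1/N)Σ|X[k]|², so Σ|X[k]|² = N·Σ|x[n]|² = 8·32.0000

Σ|X[k]|² = N·Σ|x[n]|² = 8·32.0000 = 256.0000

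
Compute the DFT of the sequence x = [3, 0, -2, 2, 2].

X[k] = Σ(n=0 to 4) x[n] · ω_5^(nk)
where ω_5 = e^(-2πi/5)

Computing each X[k]:
X[0] = 5
X[1] = 3.6180+4.2533i
X[2] = 1.3820-2.6287i
X[3] = 1.3820+2.6287i
X[4] = 3.6180-4.2533i

X = [5, 3.6180+4.2533i, 1.3820-2.6287i, 1.3820+2.6287i, 3.6180-4.2533i]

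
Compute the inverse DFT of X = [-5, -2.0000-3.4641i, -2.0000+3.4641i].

x[n] = (1/3) Σ(k=0 to 2) X[k] · e^(2πikn/3)

Computing each x[n]:
x[0] = -3
x[1] = 1
x[2] = -3

x = [-3, 1, -3]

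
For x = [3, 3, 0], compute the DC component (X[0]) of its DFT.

X[0] = Σ(n=0 to 2) x[n] · ω_3^0 = Σ x[n]
= (3) + (3) + (0)

X[0] = 6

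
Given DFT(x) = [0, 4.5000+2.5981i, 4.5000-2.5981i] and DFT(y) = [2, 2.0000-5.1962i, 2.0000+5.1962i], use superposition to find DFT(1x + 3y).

By linearity: DFT(1x + 3y) = 1·DFT(x) + 3·DFT(y)
= 1·[0, 4.5000+2.5981i, 4.5000-2.5981i] + 3·[2, 2.0000-5.1962i, 2.0000+5.1962i]

Computing element-wise:
Z[0] = 1·(0) + 3·(2) = 6
Z[1] = 1·(4.5000+2.5981i) + 3·(2.0000-5.1962i) = 10.5000-12.9905i
Z[2] = 1·(4.5000-2.5981i) + 3·(2.0000+5.1962i) = 10.5000+12.9905i

DFT(1x + 3y) = 1·X + 3·Y = [6, 10.5000-12.9905i, 10.5000+12.9905i]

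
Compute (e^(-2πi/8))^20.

Since ω_8^8 = 1, powers reduce modulo 8.
20 mod 8 = 4
So ω_8^20 = ω_8^4 = e^(-2πi·4/8)

ω_8^20 = ω_8^4 = -1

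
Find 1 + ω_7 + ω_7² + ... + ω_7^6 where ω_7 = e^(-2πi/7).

Sum of all nth roots of unity equals 0 for n > 1 (geometric series with r ≠ 1).

0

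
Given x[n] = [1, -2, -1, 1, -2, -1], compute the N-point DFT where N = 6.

X[k] = Σ(n=0 to 5) x[n] · ω_6^(nk)
where ω_6 = e^(-2πi/6)

Computing each X[k]:
X[0] = -4
X[1] = 0
X[2] = 5.0000+1.7321i
X[3] = 0
X[4] = 5.0000-1.7321i
X[5] = 0

X = [-4, 0, 5.0000+1.7321i, 0, 5.0000-1.7321i, 0]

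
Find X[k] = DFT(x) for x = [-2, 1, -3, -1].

X[k] = Σ(n=0 to 3) x[n] · ω_4^(nk)
where ω_4 = e^(-2πi/4)

Computing each X[k]:
X[0] = -5
X[1] = 1-2i
X[2] = -5
X[3] = 1+2i

X = [-5, 1-2i, -5, 1+2i]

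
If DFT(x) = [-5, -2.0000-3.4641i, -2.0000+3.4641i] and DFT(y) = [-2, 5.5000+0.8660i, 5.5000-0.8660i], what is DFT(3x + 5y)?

By linearity: DFT(3x + 5y) = 3·DFT(x) + 5·DFT(y)
= 3·[-5, -2.0000-3.4641i, -2.0000+3.4641i] + 5·[-2, 5.5000+0.8660i, 5.5000-0.8660i]

Computing element-wise:
Z[0] = 3·(-5) + 5·(-2) = -25
Z[1] = 3·(-2.0000-3.4641i) + 5·(5.5000+0.8660i) = 21.5000-6.0623i
Z[2] = 3·(-2.0000+3.4641i) + 5·(5.5000-0.8660i) = 21.5000+6.0623i

DFT(3x + 5y) = 3·X + 5·Y = [-25, 21.5000-6.0623i, 21.5000+6.0623i]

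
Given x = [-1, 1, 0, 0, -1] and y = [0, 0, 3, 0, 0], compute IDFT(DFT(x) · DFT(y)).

(x ⊛ y)[n] = Σ(m=0 to 4) x[m] · y[(n-m) mod 5]

Computing each output sample:
(x ⊛ y)[0] = 0
(x ⊛ y)[1] = -3
(x ⊛ y)[2] = -3
(x ⊛ y)[3] = 3
(x ⊛ y)[4] = 0

x ⊛ y = [0, -3, -3, 3, 0]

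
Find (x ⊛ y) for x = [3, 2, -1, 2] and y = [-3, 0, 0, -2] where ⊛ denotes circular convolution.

(x ⊛ y)[n] = Σ(m=0 to 3) x[m] · y[(n-m) mod 4]

Computing each output sample:
(x ⊛ y)[0] = -13
(x ⊛ y)[1] = -4
(x ⊛ y)[2] = -1
(x ⊛ y)[3] = -12

x ⊛ y = [-13, -4, -1, -12]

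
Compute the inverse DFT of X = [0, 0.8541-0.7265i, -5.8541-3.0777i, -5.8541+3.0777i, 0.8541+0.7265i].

x[n] = (1/5) Σ(k=0 to 4) X[k] · e^(2πikn/5)

Computing each x[n]:
x[0] = -2
x[1] = 3
x[2] = -2
x[3] = 0
x[4] = 1

x = [-2, 3, -2, 0, 1]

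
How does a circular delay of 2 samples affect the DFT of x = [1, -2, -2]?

Time shift by 2: X_shifted[k] = ω_3^(2k) · X[k]
Shifted x = [-2, -2, 1]

DFT(x[n-2]) = [-3, -1.5000+2.5981i, -1.5000-2.5981i]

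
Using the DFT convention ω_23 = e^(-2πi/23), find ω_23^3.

ω_23^3 = e^(-2πi·3/23)
= cos(-2π·3/23) + i·sin(-2π·3/23)
= cos(-6π/23) + i·sin(-6π/23)

ω_23^3 = cos(-6π/23) + i·sin(-6π/23) = 0.6826-0.7308i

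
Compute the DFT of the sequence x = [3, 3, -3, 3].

X[k] = Σ(n=0 to 3) x[n] · ω_4^(nk)
where ω_4 = e^(-2πi/4)

Computing each X[k]:
X[0] = 6
X[1] = 6
X[2] = -6
X[3] = 6

X = [6, 6, -6, 6]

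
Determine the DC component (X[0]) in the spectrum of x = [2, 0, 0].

X[0] = Σ(n=0 to 2) x[n] · ω_3^0 = Σ x[n]
= (2) + (0) + (0)

X[0] = 2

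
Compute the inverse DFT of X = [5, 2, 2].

x[n] = (1/3) Σ(k=0 to 2) X[k] · e^(2πikn/3)

Computing each x[n]:
x[0] = 3
x[1] = 1
x[2] = 1

x = [3, 1, 1]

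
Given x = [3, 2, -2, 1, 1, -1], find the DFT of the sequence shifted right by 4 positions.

Time shift by 4: X_shifted[k] = ω_6^(4k) · X[k]
Shifted x = [-2, 1, 1, -1, 3, 2]

DFT(x[n-4]) = [4, -1.5000+2.5981i, -6.5000-0.8660i, 0, -6.5000+0.8660i, -1.5000-2.5981i]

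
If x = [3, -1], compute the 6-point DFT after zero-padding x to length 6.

Original 2-point DFT: [2, 4]
Zero-padded 6-point DFT provides frequency interpolation.

DFT_6([x, 0, ...]) = [2, 2.5000+0.8660i, 3.5000+0.8660i, 4, 3.5000-0.8660i, 2.5000-0.8660i]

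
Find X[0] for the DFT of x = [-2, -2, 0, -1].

X[0] = Σ(n=0 to 3) x[n] · ω_4^0 = Σ x[n]
= (-2) + (-2) + (0) + (-1)

X[0] = -5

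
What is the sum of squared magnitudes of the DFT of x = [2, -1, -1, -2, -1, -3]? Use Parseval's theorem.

Parseval: Σ|x[n]|² = (1/N)Σ|X[k]|², so Σ|X[k]|² = N·Σ|x[n]|² = 6·20.0000

Σ|X[k]|² = N·Σ|x[n]|² = 6·20.0000 = 120.0000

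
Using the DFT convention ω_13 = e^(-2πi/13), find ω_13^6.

ω_13^6 = e^(-2πi·6/13)
= cos(-2π·6/13) + i·sin(-2π·6/13)
= cos(-12π/13) + i·sin(-12π/13)

ω_13^6 = cos(-12π/13) + i·sin(-12π/13) = -0.9709-0.2393i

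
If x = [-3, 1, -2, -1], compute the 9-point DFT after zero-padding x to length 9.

Original 4-point DFT: [-5, -1-2i, -5, -1+2i]
Zero-padded 9-point DFT provides frequency interpolation.

DFT_9([x, 0, ...]) = [-5, -2.0813+2.1929i, -0.4470-1.1668i, -3.5000-2.5981i, -4.9718-0.7616i, -4.9718+0.7616i, -3.5000+2.5981i, -0.4470+1.1668i, -2.0813-2.1929i]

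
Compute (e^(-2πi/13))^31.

Since ω_13^13 = 1, powers reduce modulo 13.
31 mod 13 = 5
So ω_13^31 = ω_13^5 = e^(-2πi·5/13)

ω_13^31 = ω_13^5 = -0.7485-0.6631i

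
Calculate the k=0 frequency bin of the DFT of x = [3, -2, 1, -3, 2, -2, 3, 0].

X[0] = Σ(n=0 to 7) x[n] · ω_8^0 = Σ x[n]
= (3) + (-2) + (1) + (-3) + (2) + (-2) + (3) + (0)

X[0] = 2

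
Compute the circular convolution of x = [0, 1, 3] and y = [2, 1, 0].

(x ⊛ y)[n] = Σ(m=0 to 2) x[m] · y[(n-m) mod 3]

Computing each output sample:
(x ⊛ y)[0] = 3
(x ⊛ y)[1] = 2
(x ⊛ y)[2] = 7

x ⊛ y = [3, 2, 7]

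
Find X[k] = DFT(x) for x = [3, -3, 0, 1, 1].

X[k] = Σ(n=0 to 4) x[n] · ω_5^(nk)
where ω_5 = e^(-2πi/5)

Computing each X[k]:
X[0] = 2
X[1] = 1.5729+4.3920i
X[2] = 4.9271+1.4001i
X[3] = 4.9271-1.4001i
X[4] = 1.5729-4.3920i

X = [2, 1.5729+4.3920i, 4.9271+1.4001i, 4.9271-1.4001i, 1.5729-4.3920i]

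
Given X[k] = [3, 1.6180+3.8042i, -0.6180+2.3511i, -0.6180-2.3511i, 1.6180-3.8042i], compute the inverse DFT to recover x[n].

x[n] = (1/5) Σ(k=0 to 4) X[k] · e^(2πikn/5)

Computing each x[n]:
x[0] = 1
x[1] = -1
x[2] = 0
x[3] = 0
x[4] = 3

x = [1, -1, 0, 0, 3]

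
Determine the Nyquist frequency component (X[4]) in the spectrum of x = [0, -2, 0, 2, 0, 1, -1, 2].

X[4] = Σ(n=0 to 7) x[n] · ω_8^(4n) where ω_8 = e^(-2πi/8)
= (0)·ω_8^0 + (-2)·ω_8^4 + (0)·ω_8^8 + (2)·ω_8^12 + (0)·ω_8^16 + (1)·ω_8^20 + (-1)·ω_8^24 + (2)·ω_8^28

X[4] = -4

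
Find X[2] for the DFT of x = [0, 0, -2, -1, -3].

X[2] = Σ(n=0 to 4) x[n] · ω_5^(2n) where ω_5 = e^(-2πi/5)
= (0)·ω_5^0 + (0)·ω_5^2 + (-2)·ω_5^4 + (-1)·ω_5^6 + (-3)·ω_5^8

X[2] = 1.5000-2.7144i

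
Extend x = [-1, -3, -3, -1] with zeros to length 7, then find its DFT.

Original 4-point DFT: [-8, 2+2i, 0, 2-2i]
Zero-padded 7-point DFT provides frequency interpolation.

DFT_7([x, 0, ...]) = [-8, -1.3019+5.7042i, 1.7470+0.8413i, 0.0550-0.0689i, 0.0550+0.0689i, 1.7470-0.8413i, -1.3019-5.7042i]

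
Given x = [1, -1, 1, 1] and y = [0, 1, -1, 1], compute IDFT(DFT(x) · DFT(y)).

(x ⊛ y)[n] = Σ(m=0 to 3) x[m] · y[(n-m) mod 4]

Computing each output sample:
(x ⊛ y)[0] = -1
(x ⊛ y)[1] = 1
(x ⊛ y)[2] = -1
(x ⊛ y)[3] = 3

x ⊛ y = [-1, 1, -1, 3]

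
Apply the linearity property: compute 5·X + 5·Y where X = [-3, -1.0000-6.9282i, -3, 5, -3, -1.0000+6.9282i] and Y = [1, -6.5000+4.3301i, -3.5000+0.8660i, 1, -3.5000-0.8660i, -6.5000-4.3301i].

By linearity: DFT(5x + 5y) = 5·DFT(x) + 5·DFT(y)
= 5·[-3, -1.0000-6.9282i, -3, 5, -3, -1.0000+6.9282i] + 5·[1, -6.5000+4.3301i, -3.5000+0.8660i, 1, -3.5000-0.8660i, -6.5000-4.3301i]

Computing element-wise:
Z[0] = 5·(-3) + 5·(1) = -10
Z[1] = 5·(-1.0000-6.9282i) + 5·(-6.5000+4.3301i) = -37.5000-12.9905i
Z[2] = 5·(-3) + 5·(-3.5000+0.8660i) = -32.5000+4.3300i
Z[3] = 5·(5) + 5·(1) = 30
Z[4] = 5·(-3) + 5·(-3.5000-0.8660i) = -32.5000-4.3300i
Z[5] = 5·(-1.0000+6.9282i) + 5·(-6.5000-4.3301i) = -37.5000+12.9905i

DFT(5x + 5y) = 5·X + 5·Y = [-10, -37.5000-12.9905i, -32.5000+4.3300i, 30, -32.5000-4.3300i, -37.5000+12.9905i]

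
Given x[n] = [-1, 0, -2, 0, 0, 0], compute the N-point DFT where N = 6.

X[k] = Σ(n=0 to 5) x[n] · ω_6^(nk)
where ω_6 = e^(-2πi/6)

Computing each X[k]:
X[0] = -3
X[1] = 1.7321i
X[2] = -1.7321i
X[3] = -3
X[4] = 1.7321i
X[5] = -1.7321i

X = [-3, 1.7321i, -1.7321i, -3, 1.7321i, -1.7321i]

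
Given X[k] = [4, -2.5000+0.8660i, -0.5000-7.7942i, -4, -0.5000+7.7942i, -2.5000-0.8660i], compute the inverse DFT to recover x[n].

x[n] = (1/6) Σ(k=0 to 5) X[k] · e^(2πikn/6)

Computing each x[n]:
x[0] = -1
x[1] = 3
x[2] = -2
x[3] = 2
x[4] = 3
x[5] = -1

x = [-1, 3, -2, 2, 3, -1]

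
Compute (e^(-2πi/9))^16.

Since ω_9^9 = 1, powers reduce modulo 9.
16 mod 9 = 7
So ω_9^16 = ω_9^7 = e^(-2πi·7/9)

ω_9^16 = ω_9^7 = 0.1736+0.9848i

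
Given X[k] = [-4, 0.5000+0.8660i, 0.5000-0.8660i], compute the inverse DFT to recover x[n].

x[n] = (1/3) Σ(k=0 to 2) X[k] · e^(2πikn/3)

Computing each x[n]:
x[0] = -1
x[1] = -2
x[2] = -1

x = [-1, -2, -1]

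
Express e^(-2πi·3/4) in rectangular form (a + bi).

ω_4^3 = e^(-2πi·3/4)
= cos(-2π·3/4) + i·sin(-2π·3/4)
= cos(-6π/4) + i·sin(-6π/4)

ω_4^3 = cos(-6π/4) + i·sin(-6π/4) = 1i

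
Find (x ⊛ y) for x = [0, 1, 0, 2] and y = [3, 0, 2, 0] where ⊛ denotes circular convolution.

(x ⊛ y)[n] = Σ(m=0 to 3) x[m] · y[(n-m) mod 4]

Computing each output sample:
(x ⊛ y)[0] = 0
(x ⊛ y)[1] = 7
(x ⊛ y)[2] = 0
(x ⊛ y)[3] = 8

x ⊛ y = [0, 7, 0, 8]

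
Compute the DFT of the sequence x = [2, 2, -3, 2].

X[k] = Σ(n=0 to 3) x[n] · ω_4^(nk)
where ω_4 = e^(-2πi/4)

Computing each X[k]:
X[0] = 3
X[1] = 5
X[2] = -5
X[3] = 5

X = [3, 5, -5, 5]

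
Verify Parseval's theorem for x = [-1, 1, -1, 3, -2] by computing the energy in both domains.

Time domain:
Σ|x[n]|² = |-1|² + |1|² + |-1|² + |3|² + |-2|² = 16.0000

Frequency domain:
(1/5)Σ|X[k]|² = (1/5)(|0|² + |-2.9271-0.5020i|² + |0.4271-5.5676i|² + |0.4271+5.5676i|² + |-2.9271+0.5020i|²) = (1/5)·80.0000 = 16.0000

Both sides agree, confirming Parseval's theorem.

Σ|x[n]|² = (1/N)Σ|X[k]|² = 16.0000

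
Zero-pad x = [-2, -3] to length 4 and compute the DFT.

Original 2-point DFT: [-5, 1]
Zero-padded 4-point DFT provides frequency interpolation.

DFT_4([x, 0, ...]) = [-5, -2+3i, 1, -2-3i]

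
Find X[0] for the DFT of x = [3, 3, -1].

X[0] = Σ(n=0 to 2) x[n] · ω_3^0 = Σ x[n]
= (3) + (3) + (-1)

X[0] = 5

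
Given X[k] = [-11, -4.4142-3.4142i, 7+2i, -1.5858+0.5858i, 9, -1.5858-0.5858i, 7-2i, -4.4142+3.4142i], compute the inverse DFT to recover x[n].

x[n] = (1/8) Σ(k=0 to 7) X[k] · e^(2πikn/8)

Computing each x[n]:
x[0] = 0
x[1] = -3
x[2] = -1
x[3] = -1
x[4] = 3
x[5] = -3
x[6] = -3
x[7] = -3

x = [0, -3, -1, -1, 3, -3, -3, -3]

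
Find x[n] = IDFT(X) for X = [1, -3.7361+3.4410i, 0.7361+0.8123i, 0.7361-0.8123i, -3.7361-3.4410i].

x[n] = (1/5) Σ(k=0 to 4) X[k] · e^(2πikn/5)

Computing each x[n]:
x[0] = -1
x[1] = -2
x[2] = 1
x[3] = 2
x[4] = 1

x = [-1, -2, 1, 2, 1]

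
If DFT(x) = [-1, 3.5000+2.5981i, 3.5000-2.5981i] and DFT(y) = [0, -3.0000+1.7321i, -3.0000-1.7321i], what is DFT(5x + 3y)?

By linearity: DFT(5x + 3y) = 5·DFT(x) + 3·DFT(y)
= 5·[-1, 3.5000+2.5981i, 3.5000-2.5981i] + 3·[0, -3.0000+1.7321i, -3.0000-1.7321i]

Computing element-wise:
Z[0] = 5·(-1) + 3·(0) = -5
Z[1] = 5·(3.5000+2.5981i) + 3·(-3.0000+1.7321i) = 8.5000+18.1868i
Z[2] = 5·(3.5000-2.5981i) + 3·(-3.0000-1.7321i) = 8.5000-18.1868i

DFT(5x + 3y) = 5·X + 3·Y = [-5, 8.5000+18.1868i, 8.5000-18.1868i]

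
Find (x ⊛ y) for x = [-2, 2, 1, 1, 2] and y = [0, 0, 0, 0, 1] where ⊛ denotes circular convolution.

(x ⊛ y)[n] = Σ(m=0 to 4) x[m] · y[(n-m) mod 5]

Computing each output sample:
(x ⊛ y)[0] = 2
(x ⊛ y)[1] = 1
(x ⊛ y)[2] = 1
(x ⊛ y)[3] = 2
(x ⊛ y)[4] = -2

x ⊛ y = [2, 1, 1, 2, -2]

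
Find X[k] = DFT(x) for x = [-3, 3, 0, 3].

X[k] = Σ(n=0 to 3) x[n] · ω_4^(nk)
where ω_4 = e^(-2πi/4)

Computing each X[k]:
X[0] = 3
X[1] = -3
X[2] = -9
X[3] = -3

X = [3, -3, -9, -3]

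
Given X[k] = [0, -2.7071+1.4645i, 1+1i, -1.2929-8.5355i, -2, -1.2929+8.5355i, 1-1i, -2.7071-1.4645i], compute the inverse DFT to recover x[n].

x[n] = (1/8) Σ(k=0 to 7) X[k] · e^(2πikn/8)

Computing each x[n]:
x[0] = -1
x[1] = 1
x[2] = -3
x[3] = 2
x[4] = 1
x[5] = -1
x[6] = 2
x[7] = -1

x = [-1, 1, -3, 2, 1, -1, 2, -1]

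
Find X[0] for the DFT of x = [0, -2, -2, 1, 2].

X[0] = Σ(n=0 to 4) x[n] · ω_5^0 = Σ x[n]
= (0) + (-2) + (-2) + (1) + (2)

X[0] = -1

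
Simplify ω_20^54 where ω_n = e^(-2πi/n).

Since ω_20^20 = 1, powers reduce modulo 20.
54 mod 20 = 14
So ω_20^54 = ω_20^14 = e^(-2πi·14/20)

ω_20^54 = ω_20^14 = -0.3090+0.9511i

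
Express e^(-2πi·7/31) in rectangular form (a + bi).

ω_31^7 = e^(-2πi·7/31)
= cos(-2π·7/31) + i·sin(-2π·7/31)
= cos(-14π/31) + i·sin(-14π/31)

ω_31^7 = cos(-14π/31) + i·sin(-14π/31) = 0.1514-0.9885i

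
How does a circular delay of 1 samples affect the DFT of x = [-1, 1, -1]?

Time shift by 1: X_shifted[k] = ω_3^(1k) · X[k]
Shifted x = [-1, -1, 1]

DFT(x[n-1]) = [-1, -1.0000+1.7321i, -1.0000-1.7321i]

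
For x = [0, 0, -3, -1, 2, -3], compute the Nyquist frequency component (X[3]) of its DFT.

X[3] = Σ(n=0 to 5) x[n] · ω_6^(3n) where ω_6 = e^(-2πi/6)
= (0)·ω_6^0 + (0)·ω_6^3 + (-3)·ω_6^6 + (-1)·ω_6^9 + (2)·ω_6^12 + (-3)·ω_6^15

X[3] = 3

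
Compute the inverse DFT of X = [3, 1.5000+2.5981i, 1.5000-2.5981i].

x[n] = (1/3) Σ(k=0 to 2) X[k] · e^(2πikn/3)

Computing each x[n]:
x[0] = 2
x[1] = -1
x[2] = 2

x = [2, -1, 2]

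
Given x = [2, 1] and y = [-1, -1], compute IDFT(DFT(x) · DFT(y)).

(x ⊛ y)[n] = Σ(m=0 to 1) x[m] · y[(n-m) mod 2]

Computing each output sample:
(x ⊛ y)[0] = -3
(x ⊛ y)[1] = -3

x ⊛ y = [-3, -3]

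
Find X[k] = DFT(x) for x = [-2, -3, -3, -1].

X[k] = Σ(n=0 to 3) x[n] · ω_4^(nk)
where ω_4 = e^(-2πi/4)

Computing each X[k]:
X[0] = -9
X[1] = 1+2i
X[2] = -1
X[3] = 1-2i

X = [-9, 1+2i, -1, 1-2i]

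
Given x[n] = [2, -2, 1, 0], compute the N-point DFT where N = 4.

X[k] = Σ(n=0 to 3) x[n] · ω_4^(nk)
where ω_4 = e^(-2πi/4)

Computing each X[k]:
X[0] = 1
X[1] = 1+2i
X[2] = 5
X[3] = 1-2i

X = [1, 1+2i, 5, 1-2i]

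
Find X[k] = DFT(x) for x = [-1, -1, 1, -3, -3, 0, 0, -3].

X[k] = Σ(n=0 to 7) x[n] · ω_8^(nk)
where ω_8 = e^(-2πi/8)

Computing each X[k]:
X[0] = -10
X[1] = 1.2929-0.2929i
X[2] = -5-5i
X[3] = 2.7071+1.7071i
X[4] = 4
X[5] = 2.7071-1.7071i
X[6] = -5+5i
X[7] = 1.2929+0.2929i

X = [-10, 1.2929-0.2929i, -5-5i, 2.7071+1.7071i, 4, 2.7071-1.7071i, -5+5i, 1.2929+0.2929i]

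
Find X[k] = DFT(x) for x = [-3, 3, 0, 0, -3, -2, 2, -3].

X[k] = Σ(n=0 to 7) x[n] · ω_8^(nk)
where ω_8 = e^(-2πi/8)

Computing each X[k]:
X[0] = -6
X[1] = 1.4142-3.6569i
X[2] = -8-4i
X[3] = -1.4142-7.6569i
X[4] = -2
X[5] = -1.4142+7.6569i
X[6] = -8+4i
X[7] = 1.4142+3.6569i

X = [-6, 1.4142-3.6569i, -8-4i, -1.4142-7.6569i, -2, -1.4142+7.6569i, -8+4i, 1.4142+3.6569i]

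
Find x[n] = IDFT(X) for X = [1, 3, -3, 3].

x[n] = (1/4) Σ(k=0 to 3) X[k] · e^(2πikn/4)

Computing each x[n]:
x[0] = 1
x[1] = 1
x[2] = -2
x[3] = 1

x = [1, 1, -2, 1]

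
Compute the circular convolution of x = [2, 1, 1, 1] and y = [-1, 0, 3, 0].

(x ⊛ y)[n] = Σ(m=0 to 3) x[m] · y[(n-m) mod 4]

Computing each output sample:
(x ⊛ y)[0] = 1
(x ⊛ y)[1] = 2
(x ⊛ y)[2] = 5
(x ⊛ y)[3] = 2

x ⊛ y = [1, 2, 5, 2]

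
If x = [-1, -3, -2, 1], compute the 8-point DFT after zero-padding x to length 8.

Original 4-point DFT: [-5, 1+4i, -1, 1-4i]
Zero-padded 8-point DFT provides frequency interpolation.

DFT_8([x, 0, ...]) = [-5, -3.8284+3.4142i, 1+4i, 1.8284-0.5858i, -1, 1.8284+0.5858i, 1-4i, -3.8284-3.4142i]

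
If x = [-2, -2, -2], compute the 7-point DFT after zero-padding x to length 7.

Original 3-point DFT: [-6, 0, 0]
Zero-padded 7-point DFT provides frequency interpolation.

DFT_7([x, 0, ...]) = [-6, -2.8019+3.5135i, 0.2470+1.0821i, -1.4450-0.6959i, -1.4450+0.6959i, 0.2470-1.0821i, -2.8019-3.5135i]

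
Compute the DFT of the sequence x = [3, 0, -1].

X[k] = Σ(n=0 to 2) x[n] · ω_3^(nk)
where ω_3 = e^(-2πi/3)

Computing each X[k]:
X[0] = 2
X[1] = 3.5000-0.8660i
X[2] = 3.5000+0.8660i

X = [2, 3.5000-0.8660i, 3.5000+0.8660i]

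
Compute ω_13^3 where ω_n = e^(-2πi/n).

ω_13^3 = e^(-2πi·3/13)
= cos(-2π·3/13) + i·sin(-2π·3/13)
= cos(-6π/13) + i·sin(-6π/13)

ω_13^3 = cos(-6π/13) + i·sin(-6π/13) = 0.1205-0.9927i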